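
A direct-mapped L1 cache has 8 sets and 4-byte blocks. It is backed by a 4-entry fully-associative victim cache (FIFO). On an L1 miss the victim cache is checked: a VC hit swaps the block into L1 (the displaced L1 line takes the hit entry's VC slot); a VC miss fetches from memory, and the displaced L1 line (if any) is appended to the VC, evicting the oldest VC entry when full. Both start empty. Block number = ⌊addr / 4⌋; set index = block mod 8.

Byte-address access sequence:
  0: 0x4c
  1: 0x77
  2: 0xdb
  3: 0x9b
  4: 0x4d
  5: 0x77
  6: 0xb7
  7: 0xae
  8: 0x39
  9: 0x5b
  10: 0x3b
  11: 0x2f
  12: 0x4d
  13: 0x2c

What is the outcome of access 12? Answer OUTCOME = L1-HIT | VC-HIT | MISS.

#0 0x4c→b19/s3 MISS; vc=[]
#1 0x77→b29/s5 MISS; vc=[]
#2 0xdb→b54/s6 MISS; vc=[]
#3 0x9b→b38/s6 MISS; vc=[54]
#4 0x4d→b19/s3 L1-HIT; vc=[54]
#5 0x77→b29/s5 L1-HIT; vc=[54]
#6 0xb7→b45/s5 MISS; vc=[54,29]
#7 0xae→b43/s3 MISS; vc=[54,29,19]
#8 0x39→b14/s6 MISS; vc=[54,29,19,38]
#9 0x5b→b22/s6 MISS; vc=[29,19,38,14]
#10 0x3b→b14/s6 VC-HIT; vc=[29,19,38,22]
#11 0x2f→b11/s3 MISS; vc=[19,38,22,43]
#12 0x4d→b19/s3 VC-HIT; vc=[11,38,22,43]
#13 0x2c→b11/s3 VC-HIT; vc=[19,38,22,43]

OUTCOME = VC-HIT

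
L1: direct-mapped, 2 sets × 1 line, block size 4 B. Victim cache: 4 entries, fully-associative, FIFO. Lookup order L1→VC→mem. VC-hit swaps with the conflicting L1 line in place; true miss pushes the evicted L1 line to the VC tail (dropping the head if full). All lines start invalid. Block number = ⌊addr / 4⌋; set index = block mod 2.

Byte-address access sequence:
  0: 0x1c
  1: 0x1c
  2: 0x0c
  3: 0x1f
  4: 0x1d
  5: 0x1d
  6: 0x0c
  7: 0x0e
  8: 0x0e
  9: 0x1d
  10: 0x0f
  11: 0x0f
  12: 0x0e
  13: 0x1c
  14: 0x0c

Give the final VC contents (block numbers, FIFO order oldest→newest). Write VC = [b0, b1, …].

VC = [7]

0: 0x1c (blk 7, set 1) → MISS  vc=[]
1: 0x1c (blk 7, set 1) → L1-HIT  vc=[]
2: 0xc (blk 3, set 1) → MISS  vc=[7]
3: 0x1f (blk 7, set 1) → VC-HIT  vc=[3]
4: 0x1d (blk 7, set 1) → L1-HIT  vc=[3]
5: 0x1d (blk 7, set 1) → L1-HIT  vc=[3]
6: 0xc (blk 3, set 1) → VC-HIT  vc=[7]
7: 0xe (blk 3, set 1) → L1-HIT  vc=[7]
8: 0xe (blk 3, set 1) → L1-HIT  vc=[7]
9: 0x1d (blk 7, set 1) → VC-HIT  vc=[3]
10: 0xf (blk 3, set 1) → VC-HIT  vc=[7]
11: 0xf (blk 3, set 1) → L1-HIT  vc=[7]
12: 0xe (blk 3, set 1) → L1-HIT  vc=[7]
13: 0x1c (blk 7, set 1) → VC-HIT  vc=[3]
14: 0xc (blk 3, set 1) → VC-HIT  vc=[7]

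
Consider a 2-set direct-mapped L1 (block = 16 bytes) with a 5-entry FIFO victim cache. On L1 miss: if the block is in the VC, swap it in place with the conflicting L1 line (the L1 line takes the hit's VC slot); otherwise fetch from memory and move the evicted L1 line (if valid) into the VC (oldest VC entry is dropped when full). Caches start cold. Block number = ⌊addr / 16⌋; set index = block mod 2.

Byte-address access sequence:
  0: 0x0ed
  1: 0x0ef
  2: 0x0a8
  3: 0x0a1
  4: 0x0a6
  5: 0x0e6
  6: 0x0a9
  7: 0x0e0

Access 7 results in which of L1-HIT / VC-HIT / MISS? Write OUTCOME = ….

OUTCOME = VC-HIT

  [0] addr=0xed blk=14 s=0: MISS | VC []
  [1] addr=0xef blk=14 s=0: L1-HIT | VC []
  [2] addr=0xa8 blk=10 s=0: MISS | VC [14]
  [3] addr=0xa1 blk=10 s=0: L1-HIT | VC [14]
  [4] addr=0xa6 blk=10 s=0: L1-HIT | VC [14]
  [5] addr=0xe6 blk=14 s=0: VC-HIT | VC [10]
  [6] addr=0xa9 blk=10 s=0: VC-HIT | VC [14]
  [7] addr=0xe0 blk=14 s=0: VC-HIT | VC [10]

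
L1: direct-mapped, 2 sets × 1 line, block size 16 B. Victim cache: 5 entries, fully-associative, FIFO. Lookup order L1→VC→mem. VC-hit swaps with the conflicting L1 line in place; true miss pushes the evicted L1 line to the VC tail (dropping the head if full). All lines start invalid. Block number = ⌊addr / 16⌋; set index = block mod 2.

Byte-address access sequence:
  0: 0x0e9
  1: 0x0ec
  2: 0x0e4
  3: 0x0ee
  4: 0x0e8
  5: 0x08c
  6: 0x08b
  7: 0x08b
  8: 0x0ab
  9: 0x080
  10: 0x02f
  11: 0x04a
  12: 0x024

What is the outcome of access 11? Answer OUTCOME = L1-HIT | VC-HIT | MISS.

  [0] addr=0xe9 blk=14 s=0: MISS | VC []
  [1] addr=0xec blk=14 s=0: L1-HIT | VC []
  [2] addr=0xe4 blk=14 s=0: L1-HIT | VC []
  [3] addr=0xee blk=14 s=0: L1-HIT | VC []
  [4] addr=0xe8 blk=14 s=0: L1-HIT | VC []
  [5] addr=0x8c blk=8 s=0: MISS | VC [14]
  [6] addr=0x8b blk=8 s=0: L1-HIT | VC [14]
  [7] addr=0x8b blk=8 s=0: L1-HIT | VC [14]
  [8] addr=0xab blk=10 s=0: MISS | VC [14, 8]
  [9] addr=0x80 blk=8 s=0: VC-HIT | VC [14, 10]
  [10] addr=0x2f blk=2 s=0: MISS | VC [14, 10, 8]
  [11] addr=0x4a blk=4 s=0: MISS | VC [14, 10, 8, 2]
  [12] addr=0x24 blk=2 s=0: VC-HIT | VC [14, 10, 8, 4]

OUTCOME = MISS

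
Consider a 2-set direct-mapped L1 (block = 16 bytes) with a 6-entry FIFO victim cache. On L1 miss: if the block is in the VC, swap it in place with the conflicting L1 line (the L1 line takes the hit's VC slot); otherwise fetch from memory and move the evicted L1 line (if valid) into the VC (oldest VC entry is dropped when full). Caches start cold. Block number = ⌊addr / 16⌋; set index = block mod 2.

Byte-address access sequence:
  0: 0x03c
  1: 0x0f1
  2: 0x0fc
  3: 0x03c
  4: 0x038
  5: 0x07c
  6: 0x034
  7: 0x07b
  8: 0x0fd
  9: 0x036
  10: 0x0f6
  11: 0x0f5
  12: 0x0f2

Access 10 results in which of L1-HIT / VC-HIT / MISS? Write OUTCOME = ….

  [0] addr=0x3c blk=3 s=1: MISS | VC []
  [1] addr=0xf1 blk=15 s=1: MISS | VC [3]
  [2] addr=0xfc blk=15 s=1: L1-HIT | VC [3]
  [3] addr=0x3c blk=3 s=1: VC-HIT | VC [15]
  [4] addr=0x38 blk=3 s=1: L1-HIT | VC [15]
  [5] addr=0x7c blk=7 s=1: MISS | VC [15, 3]
  [6] addr=0x34 blk=3 s=1: VC-HIT | VC [15, 7]
  [7] addr=0x7b blk=7 s=1: VC-HIT | VC [15, 3]
  [8] addr=0xfd blk=15 s=1: VC-HIT | VC [7, 3]
  [9] addr=0x36 blk=3 s=1: VC-HIT | VC [7, 15]
  [10] addr=0xf6 blk=15 s=1: VC-HIT | VC [7, 3]
  [11] addr=0xf5 blk=15 s=1: L1-HIT | VC [7, 3]
  [12] addr=0xf2 blk=15 s=1: L1-HIT | VC [7, 3]

OUTCOME = VC-HIT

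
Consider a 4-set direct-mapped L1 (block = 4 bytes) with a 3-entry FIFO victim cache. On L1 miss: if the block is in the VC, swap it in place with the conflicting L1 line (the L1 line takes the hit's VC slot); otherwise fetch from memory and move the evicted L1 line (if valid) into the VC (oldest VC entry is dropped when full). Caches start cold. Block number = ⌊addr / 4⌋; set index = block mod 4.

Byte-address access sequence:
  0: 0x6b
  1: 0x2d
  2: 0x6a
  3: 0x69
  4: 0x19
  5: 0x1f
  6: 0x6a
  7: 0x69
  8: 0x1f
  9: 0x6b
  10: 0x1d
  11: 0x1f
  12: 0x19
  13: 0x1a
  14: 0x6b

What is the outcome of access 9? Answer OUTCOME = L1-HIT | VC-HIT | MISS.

  [0] addr=0x6b blk=26 s=2: MISS | VC []
  [1] addr=0x2d blk=11 s=3: MISS | VC []
  [2] addr=0x6a blk=26 s=2: L1-HIT | VC []
  [3] addr=0x69 blk=26 s=2: L1-HIT | VC []
  [4] addr=0x19 blk=6 s=2: MISS | VC [26]
  [5] addr=0x1f blk=7 s=3: MISS | VC [26, 11]
  [6] addr=0x6a blk=26 s=2: VC-HIT | VC [6, 11]
  [7] addr=0x69 blk=26 s=2: L1-HIT | VC [6, 11]
  [8] addr=0x1f blk=7 s=3: L1-HIT | VC [6, 11]
  [9] addr=0x6b blk=26 s=2: L1-HIT | VC [6, 11]
  [10] addr=0x1d blk=7 s=3: L1-HIT | VC [6, 11]
  [11] addr=0x1f blk=7 s=3: L1-HIT | VC [6, 11]
  [12] addr=0x19 blk=6 s=2: VC-HIT | VC [26, 11]
  [13] addr=0x1a blk=6 s=2: L1-HIT | VC [26, 11]
  [14] addr=0x6b blk=26 s=2: VC-HIT | VC [6, 11]

OUTCOME = L1-HIT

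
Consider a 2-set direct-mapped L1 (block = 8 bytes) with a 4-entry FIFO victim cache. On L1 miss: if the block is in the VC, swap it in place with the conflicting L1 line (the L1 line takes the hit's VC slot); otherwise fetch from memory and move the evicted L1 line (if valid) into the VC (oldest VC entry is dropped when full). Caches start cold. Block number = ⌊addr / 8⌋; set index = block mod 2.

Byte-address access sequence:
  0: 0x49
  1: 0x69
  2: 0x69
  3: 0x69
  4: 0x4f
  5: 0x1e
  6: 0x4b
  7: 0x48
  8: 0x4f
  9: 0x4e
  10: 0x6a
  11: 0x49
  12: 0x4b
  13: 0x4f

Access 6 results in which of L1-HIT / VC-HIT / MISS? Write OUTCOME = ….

OUTCOME = VC-HIT

  [0] addr=0x49 blk=9 s=1: MISS | VC []
  [1] addr=0x69 blk=13 s=1: MISS | VC [9]
  [2] addr=0x69 blk=13 s=1: L1-HIT | VC [9]
  [3] addr=0x69 blk=13 s=1: L1-HIT | VC [9]
  [4] addr=0x4f blk=9 s=1: VC-HIT | VC [13]
  [5] addr=0x1e blk=3 s=1: MISS | VC [13, 9]
  [6] addr=0x4b blk=9 s=1: VC-HIT | VC [13, 3]
  [7] addr=0x48 blk=9 s=1: L1-HIT | VC [13, 3]
  [8] addr=0x4f blk=9 s=1: L1-HIT | VC [13, 3]
  [9] addr=0x4e blk=9 s=1: L1-HIT | VC [13, 3]
  [10] addr=0x6a blk=13 s=1: VC-HIT | VC [9, 3]
  [11] addr=0x49 blk=9 s=1: VC-HIT | VC [13, 3]
  [12] addr=0x4b blk=9 s=1: L1-HIT | VC [13, 3]
  [13] addr=0x4f blk=9 s=1: L1-HIT | VC [13, 3]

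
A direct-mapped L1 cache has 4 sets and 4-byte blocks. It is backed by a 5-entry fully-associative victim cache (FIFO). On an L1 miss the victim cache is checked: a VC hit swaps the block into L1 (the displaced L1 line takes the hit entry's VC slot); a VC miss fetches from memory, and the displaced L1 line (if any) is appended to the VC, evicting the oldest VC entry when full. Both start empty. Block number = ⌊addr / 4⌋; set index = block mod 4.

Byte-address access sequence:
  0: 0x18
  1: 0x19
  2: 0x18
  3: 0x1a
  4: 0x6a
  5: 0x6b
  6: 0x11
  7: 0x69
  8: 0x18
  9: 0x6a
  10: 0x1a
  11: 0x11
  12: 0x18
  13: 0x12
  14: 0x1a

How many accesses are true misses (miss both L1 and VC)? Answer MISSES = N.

0: 0x18 (blk 6, set 2) → MISS  vc=[]
1: 0x19 (blk 6, set 2) → L1-HIT  vc=[]
2: 0x18 (blk 6, set 2) → L1-HIT  vc=[]
3: 0x1a (blk 6, set 2) → L1-HIT  vc=[]
4: 0x6a (blk 26, set 2) → MISS  vc=[6]
5: 0x6b (blk 26, set 2) → L1-HIT  vc=[6]
6: 0x11 (blk 4, set 0) → MISS  vc=[6]
7: 0x69 (blk 26, set 2) → L1-HIT  vc=[6]
8: 0x18 (blk 6, set 2) → VC-HIT  vc=[26]
9: 0x6a (blk 26, set 2) → VC-HIT  vc=[6]
10: 0x1a (blk 6, set 2) → VC-HIT  vc=[26]
11: 0x11 (blk 4, set 0) → L1-HIT  vc=[26]
12: 0x18 (blk 6, set 2) → L1-HIT  vc=[26]
13: 0x12 (blk 4, set 0) → L1-HIT  vc=[26]
14: 0x1a (blk 6, set 2) → L1-HIT  vc=[26]

MISSES = 3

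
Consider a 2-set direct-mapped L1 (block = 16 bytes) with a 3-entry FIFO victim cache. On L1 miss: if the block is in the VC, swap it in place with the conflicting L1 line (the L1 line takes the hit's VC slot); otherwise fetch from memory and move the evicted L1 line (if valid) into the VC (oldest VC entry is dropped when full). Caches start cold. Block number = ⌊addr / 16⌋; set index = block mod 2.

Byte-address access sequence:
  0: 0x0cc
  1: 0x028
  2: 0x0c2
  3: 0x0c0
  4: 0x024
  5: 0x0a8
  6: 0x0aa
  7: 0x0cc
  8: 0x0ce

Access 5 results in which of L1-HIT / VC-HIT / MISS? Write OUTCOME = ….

OUTCOME = MISS

  [0] addr=0xcc blk=12 s=0: MISS | VC []
  [1] addr=0x28 blk=2 s=0: MISS | VC [12]
  [2] addr=0xc2 blk=12 s=0: VC-HIT | VC [2]
  [3] addr=0xc0 blk=12 s=0: L1-HIT | VC [2]
  [4] addr=0x24 blk=2 s=0: VC-HIT | VC [12]
  [5] addr=0xa8 blk=10 s=0: MISS | VC [12, 2]
  [6] addr=0xaa blk=10 s=0: L1-HIT | VC [12, 2]
  [7] addr=0xcc blk=12 s=0: VC-HIT | VC [10, 2]
  [8] addr=0xce blk=12 s=0: L1-HIT | VC [10, 2]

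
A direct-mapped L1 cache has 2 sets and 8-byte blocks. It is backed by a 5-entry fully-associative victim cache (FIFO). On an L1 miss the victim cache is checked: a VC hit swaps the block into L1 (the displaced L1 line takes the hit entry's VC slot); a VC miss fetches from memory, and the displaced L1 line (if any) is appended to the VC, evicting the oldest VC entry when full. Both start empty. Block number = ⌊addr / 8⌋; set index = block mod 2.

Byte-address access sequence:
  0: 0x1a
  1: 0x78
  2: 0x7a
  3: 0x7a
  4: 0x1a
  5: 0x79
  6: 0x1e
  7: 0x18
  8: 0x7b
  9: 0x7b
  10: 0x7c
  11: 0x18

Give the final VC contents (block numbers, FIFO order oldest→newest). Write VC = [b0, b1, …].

VC = [15]

#0 0x1a→b3/s1 MISS; vc=[]
#1 0x78→b15/s1 MISS; vc=[3]
#2 0x7a→b15/s1 L1-HIT; vc=[3]
#3 0x7a→b15/s1 L1-HIT; vc=[3]
#4 0x1a→b3/s1 VC-HIT; vc=[15]
#5 0x79→b15/s1 VC-HIT; vc=[3]
#6 0x1e→b3/s1 VC-HIT; vc=[15]
#7 0x18→b3/s1 L1-HIT; vc=[15]
#8 0x7b→b15/s1 VC-HIT; vc=[3]
#9 0x7b→b15/s1 L1-HIT; vc=[3]
#10 0x7c→b15/s1 L1-HIT; vc=[3]
#11 0x18→b3/s1 VC-HIT; vc=[15]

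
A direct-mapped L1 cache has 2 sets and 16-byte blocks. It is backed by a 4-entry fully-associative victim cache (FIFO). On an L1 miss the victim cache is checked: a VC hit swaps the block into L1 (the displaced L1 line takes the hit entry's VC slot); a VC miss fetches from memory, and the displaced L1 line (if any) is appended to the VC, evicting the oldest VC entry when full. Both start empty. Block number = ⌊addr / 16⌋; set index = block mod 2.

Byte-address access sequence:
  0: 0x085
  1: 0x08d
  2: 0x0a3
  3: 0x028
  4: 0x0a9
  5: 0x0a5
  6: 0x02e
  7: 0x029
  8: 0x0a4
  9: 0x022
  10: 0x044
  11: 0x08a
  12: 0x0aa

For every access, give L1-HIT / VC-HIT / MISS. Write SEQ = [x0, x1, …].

SEQ = [MISS, L1-HIT, MISS, MISS, VC-HIT, L1-HIT, VC-HIT, L1-HIT, VC-HIT, VC-HIT, MISS, VC-HIT, VC-HIT]

0: 0x85 (blk 8, set 0) → MISS  vc=[]
1: 0x8d (blk 8, set 0) → L1-HIT  vc=[]
2: 0xa3 (blk 10, set 0) → MISS  vc=[8]
3: 0x28 (blk 2, set 0) → MISS  vc=[8, 10]
4: 0xa9 (blk 10, set 0) → VC-HIT  vc=[8, 2]
5: 0xa5 (blk 10, set 0) → L1-HIT  vc=[8, 2]
6: 0x2e (blk 2, set 0) → VC-HIT  vc=[8, 10]
7: 0x29 (blk 2, set 0) → L1-HIT  vc=[8, 10]
8: 0xa4 (blk 10, set 0) → VC-HIT  vc=[8, 2]
9: 0x22 (blk 2, set 0) → VC-HIT  vc=[8, 10]
10: 0x44 (blk 4, set 0) → MISS  vc=[8, 10, 2]
11: 0x8a (blk 8, set 0) → VC-HIT  vc=[4, 10, 2]
12: 0xaa (blk 10, set 0) → VC-HIT  vc=[4, 8, 2]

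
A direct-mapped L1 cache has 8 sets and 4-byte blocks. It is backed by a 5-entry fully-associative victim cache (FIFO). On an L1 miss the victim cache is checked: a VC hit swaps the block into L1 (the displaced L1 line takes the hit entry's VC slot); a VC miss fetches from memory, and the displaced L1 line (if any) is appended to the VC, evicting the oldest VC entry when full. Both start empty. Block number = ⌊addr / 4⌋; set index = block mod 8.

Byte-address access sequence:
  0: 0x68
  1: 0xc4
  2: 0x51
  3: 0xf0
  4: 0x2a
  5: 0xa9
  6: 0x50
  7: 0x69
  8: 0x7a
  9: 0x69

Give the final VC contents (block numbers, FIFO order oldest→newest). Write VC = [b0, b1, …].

VC = [60, 42, 10]

0: 0x68 (blk 26, set 2) → MISS  vc=[]
1: 0xc4 (blk 49, set 1) → MISS  vc=[]
2: 0x51 (blk 20, set 4) → MISS  vc=[]
3: 0xf0 (blk 60, set 4) → MISS  vc=[20]
4: 0x2a (blk 10, set 2) → MISS  vc=[20, 26]
5: 0xa9 (blk 42, set 2) → MISS  vc=[20, 26, 10]
6: 0x50 (blk 20, set 4) → VC-HIT  vc=[60, 26, 10]
7: 0x69 (blk 26, set 2) → VC-HIT  vc=[60, 42, 10]
8: 0x7a (blk 30, set 6) → MISS  vc=[60, 42, 10]
9: 0x69 (blk 26, set 2) → L1-HIT  vc=[60, 42, 10]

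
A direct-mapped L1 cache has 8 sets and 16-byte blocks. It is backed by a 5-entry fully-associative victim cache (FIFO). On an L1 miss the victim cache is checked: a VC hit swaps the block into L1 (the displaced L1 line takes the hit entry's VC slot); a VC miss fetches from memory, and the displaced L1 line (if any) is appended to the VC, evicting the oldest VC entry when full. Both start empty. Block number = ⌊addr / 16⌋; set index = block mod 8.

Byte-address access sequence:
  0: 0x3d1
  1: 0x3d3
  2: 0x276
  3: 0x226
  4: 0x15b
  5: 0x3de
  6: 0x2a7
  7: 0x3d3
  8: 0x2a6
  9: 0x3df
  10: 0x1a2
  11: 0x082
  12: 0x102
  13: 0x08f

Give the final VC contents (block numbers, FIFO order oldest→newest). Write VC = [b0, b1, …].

VC = [21, 34, 42, 16]

0: 0x3d1 (blk 61, set 5) → MISS  vc=[]
1: 0x3d3 (blk 61, set 5) → L1-HIT  vc=[]
2: 0x276 (blk 39, set 7) → MISS  vc=[]
3: 0x226 (blk 34, set 2) → MISS  vc=[]
4: 0x15b (blk 21, set 5) → MISS  vc=[61]
5: 0x3de (blk 61, set 5) → VC-HIT  vc=[21]
6: 0x2a7 (blk 42, set 2) → MISS  vc=[21, 34]
7: 0x3d3 (blk 61, set 5) → L1-HIT  vc=[21, 34]
8: 0x2a6 (blk 42, set 2) → L1-HIT  vc=[21, 34]
9: 0x3df (blk 61, set 5) → L1-HIT  vc=[21, 34]
10: 0x1a2 (blk 26, set 2) → MISS  vc=[21, 34, 42]
11: 0x82 (blk 8, set 0) → MISS  vc=[21, 34, 42]
12: 0x102 (blk 16, set 0) → MISS  vc=[21, 34, 42, 8]
13: 0x8f (blk 8, set 0) → VC-HIT  vc=[21, 34, 42, 16]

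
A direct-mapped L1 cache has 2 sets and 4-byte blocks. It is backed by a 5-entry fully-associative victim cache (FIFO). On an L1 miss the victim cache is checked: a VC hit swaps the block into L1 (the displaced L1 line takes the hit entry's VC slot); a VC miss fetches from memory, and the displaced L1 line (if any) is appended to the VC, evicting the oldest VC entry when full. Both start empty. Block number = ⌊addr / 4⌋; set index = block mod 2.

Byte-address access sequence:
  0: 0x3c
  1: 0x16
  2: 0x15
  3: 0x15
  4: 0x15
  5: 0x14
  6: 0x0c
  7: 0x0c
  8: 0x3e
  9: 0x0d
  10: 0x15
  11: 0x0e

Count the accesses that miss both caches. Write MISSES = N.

MISSES = 3

  [0] addr=0x3c blk=15 s=1: MISS | VC []
  [1] addr=0x16 blk=5 s=1: MISS | VC [15]
  [2] addr=0x15 blk=5 s=1: L1-HIT | VC [15]
  [3] addr=0x15 blk=5 s=1: L1-HIT | VC [15]
  [4] addr=0x15 blk=5 s=1: L1-HIT | VC [15]
  [5] addr=0x14 blk=5 s=1: L1-HIT | VC [15]
  [6] addr=0xc blk=3 s=1: MISS | VC [15, 5]
  [7] addr=0xc blk=3 s=1: L1-HIT | VC [15, 5]
  [8] addr=0x3e blk=15 s=1: VC-HIT | VC [3, 5]
  [9] addr=0xd blk=3 s=1: VC-HIT | VC [15, 5]
  [10] addr=0x15 blk=5 s=1: VC-HIT | VC [15, 3]
  [11] addr=0xe blk=3 s=1: VC-HIT | VC [15, 5]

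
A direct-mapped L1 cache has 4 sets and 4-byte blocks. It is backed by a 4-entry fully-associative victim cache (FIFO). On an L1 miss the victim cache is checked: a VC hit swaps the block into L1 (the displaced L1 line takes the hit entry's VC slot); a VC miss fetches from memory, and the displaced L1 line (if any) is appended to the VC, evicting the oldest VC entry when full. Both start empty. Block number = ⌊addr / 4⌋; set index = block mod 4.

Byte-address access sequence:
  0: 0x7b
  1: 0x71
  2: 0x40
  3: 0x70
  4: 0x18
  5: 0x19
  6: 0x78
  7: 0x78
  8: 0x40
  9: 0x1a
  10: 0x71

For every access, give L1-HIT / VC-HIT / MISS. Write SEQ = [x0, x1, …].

SEQ = [MISS, MISS, MISS, VC-HIT, MISS, L1-HIT, VC-HIT, L1-HIT, VC-HIT, VC-HIT, VC-HIT]

  [0] addr=0x7b blk=30 s=2: MISS | VC []
  [1] addr=0x71 blk=28 s=0: MISS | VC []
  [2] addr=0x40 blk=16 s=0: MISS | VC [28]
  [3] addr=0x70 blk=28 s=0: VC-HIT | VC [16]
  [4] addr=0x18 blk=6 s=2: MISS | VC [16, 30]
  [5] addr=0x19 blk=6 s=2: L1-HIT | VC [16, 30]
  [6] addr=0x78 blk=30 s=2: VC-HIT | VC [16, 6]
  [7] addr=0x78 blk=30 s=2: L1-HIT | VC [16, 6]
  [8] addr=0x40 blk=16 s=0: VC-HIT | VC [28, 6]
  [9] addr=0x1a blk=6 s=2: VC-HIT | VC [28, 30]
  [10] addr=0x71 blk=28 s=0: VC-HIT | VC [16, 30]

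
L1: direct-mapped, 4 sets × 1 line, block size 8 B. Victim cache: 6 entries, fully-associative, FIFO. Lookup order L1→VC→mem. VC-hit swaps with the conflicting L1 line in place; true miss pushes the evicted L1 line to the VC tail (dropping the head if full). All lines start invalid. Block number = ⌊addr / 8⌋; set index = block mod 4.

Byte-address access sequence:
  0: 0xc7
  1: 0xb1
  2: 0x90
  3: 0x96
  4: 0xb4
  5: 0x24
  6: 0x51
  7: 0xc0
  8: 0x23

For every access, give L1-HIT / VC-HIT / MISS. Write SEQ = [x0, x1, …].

0: 0xc7 (blk 24, set 0) → MISS  vc=[]
1: 0xb1 (blk 22, set 2) → MISS  vc=[]
2: 0x90 (blk 18, set 2) → MISS  vc=[22]
3: 0x96 (blk 18, set 2) → L1-HIT  vc=[22]
4: 0xb4 (blk 22, set 2) → VC-HIT  vc=[18]
5: 0x24 (blk 4, set 0) → MISS  vc=[18, 24]
6: 0x51 (blk 10, set 2) → MISS  vc=[18, 24, 22]
7: 0xc0 (blk 24, set 0) → VC-HIT  vc=[18, 4, 22]
8: 0x23 (blk 4, set 0) → VC-HIT  vc=[18, 24, 22]

SEQ = [MISS, MISS, MISS, L1-HIT, VC-HIT, MISS, MISS, VC-HIT, VC-HIT]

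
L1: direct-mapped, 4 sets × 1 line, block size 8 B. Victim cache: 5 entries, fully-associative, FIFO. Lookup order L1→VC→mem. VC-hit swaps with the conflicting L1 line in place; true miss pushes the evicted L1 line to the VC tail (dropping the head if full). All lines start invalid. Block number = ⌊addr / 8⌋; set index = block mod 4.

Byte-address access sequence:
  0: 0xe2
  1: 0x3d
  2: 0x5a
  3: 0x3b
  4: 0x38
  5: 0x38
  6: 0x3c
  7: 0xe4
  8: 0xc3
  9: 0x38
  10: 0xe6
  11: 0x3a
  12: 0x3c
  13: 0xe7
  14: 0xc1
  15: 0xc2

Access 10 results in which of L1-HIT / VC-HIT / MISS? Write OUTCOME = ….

OUTCOME = VC-HIT

0: 0xe2 (blk 28, set 0) → MISS  vc=[]
1: 0x3d (blk 7, set 3) → MISS  vc=[]
2: 0x5a (blk 11, set 3) → MISS  vc=[7]
3: 0x3b (blk 7, set 3) → VC-HIT  vc=[11]
4: 0x38 (blk 7, set 3) → L1-HIT  vc=[11]
5: 0x38 (blk 7, set 3) → L1-HIT  vc=[11]
6: 0x3c (blk 7, set 3) → L1-HIT  vc=[11]
7: 0xe4 (blk 28, set 0) → L1-HIT  vc=[11]
8: 0xc3 (blk 24, set 0) → MISS  vc=[11, 28]
9: 0x38 (blk 7, set 3) → L1-HIT  vc=[11, 28]
10: 0xe6 (blk 28, set 0) → VC-HIT  vc=[11, 24]
11: 0x3a (blk 7, set 3) → L1-HIT  vc=[11, 24]
12: 0x3c (blk 7, set 3) → L1-HIT  vc=[11, 24]
13: 0xe7 (blk 28, set 0) → L1-HIT  vc=[11, 24]
14: 0xc1 (blk 24, set 0) → VC-HIT  vc=[11, 28]
15: 0xc2 (blk 24, set 0) → L1-HIT  vc=[11, 28]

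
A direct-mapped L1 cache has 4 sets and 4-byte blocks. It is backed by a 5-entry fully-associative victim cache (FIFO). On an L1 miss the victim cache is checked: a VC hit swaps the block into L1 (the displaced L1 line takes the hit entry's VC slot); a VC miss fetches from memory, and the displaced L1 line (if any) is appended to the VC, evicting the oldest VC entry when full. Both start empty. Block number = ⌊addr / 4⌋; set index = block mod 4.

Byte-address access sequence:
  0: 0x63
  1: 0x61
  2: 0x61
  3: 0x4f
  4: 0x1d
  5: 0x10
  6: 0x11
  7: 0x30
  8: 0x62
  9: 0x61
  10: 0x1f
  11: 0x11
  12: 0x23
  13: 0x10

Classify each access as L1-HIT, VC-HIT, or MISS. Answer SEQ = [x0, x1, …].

0: 0x63 (blk 24, set 0) → MISS  vc=[]
1: 0x61 (blk 24, set 0) → L1-HIT  vc=[]
2: 0x61 (blk 24, set 0) → L1-HIT  vc=[]
3: 0x4f (blk 19, set 3) → MISS  vc=[]
4: 0x1d (blk 7, set 3) → MISS  vc=[19]
5: 0x10 (blk 4, set 0) → MISS  vc=[19, 24]
6: 0x11 (blk 4, set 0) → L1-HIT  vc=[19, 24]
7: 0x30 (blk 12, set 0) → MISS  vc=[19, 24, 4]
8: 0x62 (blk 24, set 0) → VC-HIT  vc=[19, 12, 4]
9: 0x61 (blk 24, set 0) → L1-HIT  vc=[19, 12, 4]
10: 0x1f (blk 7, set 3) → L1-HIT  vc=[19, 12, 4]
11: 0x11 (blk 4, set 0) → VC-HIT  vc=[19, 12, 24]
12: 0x23 (blk 8, set 0) → MISS  vc=[19, 12, 24, 4]
13: 0x10 (blk 4, set 0) → VC-HIT  vc=[19, 12, 24, 8]

SEQ = [MISS, L1-HIT, L1-HIT, MISS, MISS, MISS, L1-HIT, MISS, VC-HIT, L1-HIT, L1-HIT, VC-HIT, MISS, VC-HIT]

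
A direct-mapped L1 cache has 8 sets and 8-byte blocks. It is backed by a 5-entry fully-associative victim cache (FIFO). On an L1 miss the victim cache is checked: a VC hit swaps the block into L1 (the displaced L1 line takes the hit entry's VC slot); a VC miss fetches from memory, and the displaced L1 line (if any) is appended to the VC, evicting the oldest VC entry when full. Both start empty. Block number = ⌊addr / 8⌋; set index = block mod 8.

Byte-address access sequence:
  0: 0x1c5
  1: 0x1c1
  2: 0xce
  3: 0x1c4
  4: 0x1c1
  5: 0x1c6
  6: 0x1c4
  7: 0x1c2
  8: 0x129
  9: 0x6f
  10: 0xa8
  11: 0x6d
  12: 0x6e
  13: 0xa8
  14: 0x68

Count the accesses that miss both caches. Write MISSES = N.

MISSES = 5

#0 0x1c5→b56/s0 MISS; vc=[]
#1 0x1c1→b56/s0 L1-HIT; vc=[]
#2 0xce→b25/s1 MISS; vc=[]
#3 0x1c4→b56/s0 L1-HIT; vc=[]
#4 0x1c1→b56/s0 L1-HIT; vc=[]
#5 0x1c6→b56/s0 L1-HIT; vc=[]
#6 0x1c4→b56/s0 L1-HIT; vc=[]
#7 0x1c2→b56/s0 L1-HIT; vc=[]
#8 0x129→b37/s5 MISS; vc=[]
#9 0x6f→b13/s5 MISS; vc=[37]
#10 0xa8→b21/s5 MISS; vc=[37,13]
#11 0x6d→b13/s5 VC-HIT; vc=[37,21]
#12 0x6e→b13/s5 L1-HIT; vc=[37,21]
#13 0xa8→b21/s5 VC-HIT; vc=[37,13]
#14 0x68→b13/s5 VC-HIT; vc=[37,21]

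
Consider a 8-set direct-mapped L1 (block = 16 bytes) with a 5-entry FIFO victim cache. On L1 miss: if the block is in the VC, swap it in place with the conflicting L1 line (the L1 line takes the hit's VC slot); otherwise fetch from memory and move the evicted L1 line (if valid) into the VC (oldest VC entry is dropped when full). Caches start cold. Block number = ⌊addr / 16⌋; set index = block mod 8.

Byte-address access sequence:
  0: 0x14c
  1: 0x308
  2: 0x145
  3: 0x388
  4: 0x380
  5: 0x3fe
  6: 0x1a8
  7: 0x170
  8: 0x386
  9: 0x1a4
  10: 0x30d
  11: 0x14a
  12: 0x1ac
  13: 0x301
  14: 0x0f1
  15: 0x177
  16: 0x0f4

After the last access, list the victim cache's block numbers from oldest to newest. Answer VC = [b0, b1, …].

  [0] addr=0x14c blk=20 s=4: MISS | VC []
  [1] addr=0x308 blk=48 s=0: MISS | VC []
  [2] addr=0x145 blk=20 s=4: L1-HIT | VC []
  [3] addr=0x388 blk=56 s=0: MISS | VC [48]
  [4] addr=0x380 blk=56 s=0: L1-HIT | VC [48]
  [5] addr=0x3fe blk=63 s=7: MISS | VC [48]
  [6] addr=0x1a8 blk=26 s=2: MISS | VC [48]
  [7] addr=0x170 blk=23 s=7: MISS | VC [48, 63]
  [8] addr=0x386 blk=56 s=0: L1-HIT | VC [48, 63]
  [9] addr=0x1a4 blk=26 s=2: L1-HIT | VC [48, 63]
  [10] addr=0x30d blk=48 s=0: VC-HIT | VC [56, 63]
  [11] addr=0x14a blk=20 s=4: L1-HIT | VC [56, 63]
  [12] addr=0x1ac blk=26 s=2: L1-HIT | VC [56, 63]
  [13] addr=0x301 blk=48 s=0: L1-HIT | VC [56, 63]
  [14] addr=0xf1 blk=15 s=7: MISS | VC [56, 63, 23]
  [15] addr=0x177 blk=23 s=7: VC-HIT | VC [56, 63, 15]
  [16] addr=0xf4 blk=15 s=7: VC-HIT | VC [56, 63, 23]

VC = [56, 63, 23]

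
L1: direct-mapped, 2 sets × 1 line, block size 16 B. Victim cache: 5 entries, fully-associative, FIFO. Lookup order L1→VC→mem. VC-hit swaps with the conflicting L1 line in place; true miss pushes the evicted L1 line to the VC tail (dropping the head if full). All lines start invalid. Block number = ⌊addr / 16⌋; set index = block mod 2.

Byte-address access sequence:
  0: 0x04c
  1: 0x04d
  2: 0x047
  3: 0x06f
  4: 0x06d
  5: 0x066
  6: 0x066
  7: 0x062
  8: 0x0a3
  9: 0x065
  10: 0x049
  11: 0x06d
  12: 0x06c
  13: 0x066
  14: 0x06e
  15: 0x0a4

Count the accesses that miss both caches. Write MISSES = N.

  [0] addr=0x4c blk=4 s=0: MISS | VC []
  [1] addr=0x4d blk=4 s=0: L1-HIT | VC []
  [2] addr=0x47 blk=4 s=0: L1-HIT | VC []
  [3] addr=0x6f blk=6 s=0: MISS | VC [4]
  [4] addr=0x6d blk=6 s=0: L1-HIT | VC [4]
  [5] addr=0x66 blk=6 s=0: L1-HIT | VC [4]
  [6] addr=0x66 blk=6 s=0: L1-HIT | VC [4]
  [7] addr=0x62 blk=6 s=0: L1-HIT | VC [4]
  [8] addr=0xa3 blk=10 s=0: MISS | VC [4, 6]
  [9] addr=0x65 blk=6 s=0: VC-HIT | VC [4, 10]
  [10] addr=0x49 blk=4 s=0: VC-HIT | VC [6, 10]
  [11] addr=0x6d blk=6 s=0: VC-HIT | VC [4, 10]
  [12] addr=0x6c blk=6 s=0: L1-HIT | VC [4, 10]
  [13] addr=0x66 blk=6 s=0: L1-HIT | VC [4, 10]
  [14] addr=0x6e blk=6 s=0: L1-HIT | VC [4, 10]
  [15] addr=0xa4 blk=10 s=0: VC-HIT | VC [4, 6]

MISSES = 3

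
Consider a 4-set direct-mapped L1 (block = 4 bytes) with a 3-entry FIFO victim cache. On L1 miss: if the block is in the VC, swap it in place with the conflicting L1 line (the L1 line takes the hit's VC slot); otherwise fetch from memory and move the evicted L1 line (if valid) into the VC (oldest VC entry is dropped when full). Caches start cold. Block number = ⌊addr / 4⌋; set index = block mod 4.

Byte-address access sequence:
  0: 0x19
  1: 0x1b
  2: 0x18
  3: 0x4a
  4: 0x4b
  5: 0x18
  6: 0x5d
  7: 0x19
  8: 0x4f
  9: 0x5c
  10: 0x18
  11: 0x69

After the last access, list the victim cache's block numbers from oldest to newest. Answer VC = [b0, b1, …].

VC = [18, 19, 6]

0: 0x19 (blk 6, set 2) → MISS  vc=[]
1: 0x1b (blk 6, set 2) → L1-HIT  vc=[]
2: 0x18 (blk 6, set 2) → L1-HIT  vc=[]
3: 0x4a (blk 18, set 2) → MISS  vc=[6]
4: 0x4b (blk 18, set 2) → L1-HIT  vc=[6]
5: 0x18 (blk 6, set 2) → VC-HIT  vc=[18]
6: 0x5d (blk 23, set 3) → MISS  vc=[18]
7: 0x19 (blk 6, set 2) → L1-HIT  vc=[18]
8: 0x4f (blk 19, set 3) → MISS  vc=[18, 23]
9: 0x5c (blk 23, set 3) → VC-HIT  vc=[18, 19]
10: 0x18 (blk 6, set 2) → L1-HIT  vc=[18, 19]
11: 0x69 (blk 26, set 2) → MISS  vc=[18, 19, 6]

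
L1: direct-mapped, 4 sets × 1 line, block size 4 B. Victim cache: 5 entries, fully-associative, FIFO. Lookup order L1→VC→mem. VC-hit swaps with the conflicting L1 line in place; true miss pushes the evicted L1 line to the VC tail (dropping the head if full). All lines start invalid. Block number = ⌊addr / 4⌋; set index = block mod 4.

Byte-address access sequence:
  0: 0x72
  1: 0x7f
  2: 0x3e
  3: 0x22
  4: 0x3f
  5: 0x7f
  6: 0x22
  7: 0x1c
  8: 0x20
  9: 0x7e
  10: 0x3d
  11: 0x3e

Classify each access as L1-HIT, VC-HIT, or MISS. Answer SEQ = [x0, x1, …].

SEQ = [MISS, MISS, MISS, MISS, L1-HIT, VC-HIT, L1-HIT, MISS, L1-HIT, VC-HIT, VC-HIT, L1-HIT]

#0 0x72→b28/s0 MISS; vc=[]
#1 0x7f→b31/s3 MISS; vc=[]
#2 0x3e→b15/s3 MISS; vc=[31]
#3 0x22→b8/s0 MISS; vc=[31,28]
#4 0x3f→b15/s3 L1-HIT; vc=[31,28]
#5 0x7f→b31/s3 VC-HIT; vc=[15,28]
#6 0x22→b8/s0 L1-HIT; vc=[15,28]
#7 0x1c→b7/s3 MISS; vc=[15,28,31]
#8 0x20→b8/s0 L1-HIT; vc=[15,28,31]
#9 0x7e→b31/s3 VC-HIT; vc=[15,28,7]
#10 0x3d→b15/s3 VC-HIT; vc=[31,28,7]
#11 0x3e→b15/s3 L1-HIT; vc=[31,28,7]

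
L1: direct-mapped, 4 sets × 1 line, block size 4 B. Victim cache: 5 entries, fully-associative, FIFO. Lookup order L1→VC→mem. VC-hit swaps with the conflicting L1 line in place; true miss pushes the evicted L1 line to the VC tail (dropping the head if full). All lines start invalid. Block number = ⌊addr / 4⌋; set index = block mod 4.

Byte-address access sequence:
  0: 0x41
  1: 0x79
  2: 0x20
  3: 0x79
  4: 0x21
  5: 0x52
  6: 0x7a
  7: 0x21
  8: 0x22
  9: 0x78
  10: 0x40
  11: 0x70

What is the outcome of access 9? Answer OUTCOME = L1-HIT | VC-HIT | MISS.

#0 0x41→b16/s0 MISS; vc=[]
#1 0x79→b30/s2 MISS; vc=[]
#2 0x20→b8/s0 MISS; vc=[16]
#3 0x79→b30/s2 L1-HIT; vc=[16]
#4 0x21→b8/s0 L1-HIT; vc=[16]
#5 0x52→b20/s0 MISS; vc=[16,8]
#6 0x7a→b30/s2 L1-HIT; vc=[16,8]
#7 0x21→b8/s0 VC-HIT; vc=[16,20]
#8 0x22→b8/s0 L1-HIT; vc=[16,20]
#9 0x78→b30/s2 L1-HIT; vc=[16,20]
#10 0x40→b16/s0 VC-HIT; vc=[8,20]
#11 0x70→b28/s0 MISS; vc=[8,20,16]

OUTCOME = L1-HIT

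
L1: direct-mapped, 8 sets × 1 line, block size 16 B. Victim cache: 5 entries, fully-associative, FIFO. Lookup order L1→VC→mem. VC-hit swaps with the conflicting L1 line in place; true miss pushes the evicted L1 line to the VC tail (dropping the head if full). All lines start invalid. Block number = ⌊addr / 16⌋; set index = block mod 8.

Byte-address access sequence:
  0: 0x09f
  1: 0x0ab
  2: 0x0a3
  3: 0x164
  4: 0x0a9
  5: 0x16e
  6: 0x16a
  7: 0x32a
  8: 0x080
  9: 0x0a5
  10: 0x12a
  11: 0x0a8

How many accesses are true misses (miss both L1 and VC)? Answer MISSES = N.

  [0] addr=0x9f blk=9 s=1: MISS | VC []
  [1] addr=0xab blk=10 s=2: MISS | VC []
  [2] addr=0xa3 blk=10 s=2: L1-HIT | VC []
  [3] addr=0x164 blk=22 s=6: MISS | VC []
  [4] addr=0xa9 blk=10 s=2: L1-HIT | VC []
  [5] addr=0x16e blk=22 s=6: L1-HIT | VC []
  [6] addr=0x16a blk=22 s=6: L1-HIT | VC []
  [7] addr=0x32a blk=50 s=2: MISS | VC [10]
  [8] addr=0x80 blk=8 s=0: MISS | VC [10]
  [9] addr=0xa5 blk=10 s=2: VC-HIT | VC [50]
  [10] addr=0x12a blk=18 s=2: MISS | VC [50, 10]
  [11] addr=0xa8 blk=10 s=2: VC-HIT | VC [50, 18]

MISSES = 6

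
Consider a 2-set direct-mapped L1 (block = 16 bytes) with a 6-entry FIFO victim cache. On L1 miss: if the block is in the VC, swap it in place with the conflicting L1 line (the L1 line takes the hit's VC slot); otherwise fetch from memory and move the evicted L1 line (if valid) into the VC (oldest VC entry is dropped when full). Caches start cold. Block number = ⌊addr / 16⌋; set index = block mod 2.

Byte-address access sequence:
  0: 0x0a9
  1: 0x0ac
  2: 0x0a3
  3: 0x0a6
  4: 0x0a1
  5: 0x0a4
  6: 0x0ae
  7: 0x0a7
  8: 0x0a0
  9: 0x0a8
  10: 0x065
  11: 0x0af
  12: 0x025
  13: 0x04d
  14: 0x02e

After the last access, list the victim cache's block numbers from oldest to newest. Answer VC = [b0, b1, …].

#0 0xa9→b10/s0 MISS; vc=[]
#1 0xac→b10/s0 L1-HIT; vc=[]
#2 0xa3→b10/s0 L1-HIT; vc=[]
#3 0xa6→b10/s0 L1-HIT; vc=[]
#4 0xa1→b10/s0 L1-HIT; vc=[]
#5 0xa4→b10/s0 L1-HIT; vc=[]
#6 0xae→b10/s0 L1-HIT; vc=[]
#7 0xa7→b10/s0 L1-HIT; vc=[]
#8 0xa0→b10/s0 L1-HIT; vc=[]
#9 0xa8→b10/s0 L1-HIT; vc=[]
#10 0x65→b6/s0 MISS; vc=[10]
#11 0xaf→b10/s0 VC-HIT; vc=[6]
#12 0x25→b2/s0 MISS; vc=[6,10]
#13 0x4d→b4/s0 MISS; vc=[6,10,2]
#14 0x2e→b2/s0 VC-HIT; vc=[6,10,4]

VC = [6, 10, 4]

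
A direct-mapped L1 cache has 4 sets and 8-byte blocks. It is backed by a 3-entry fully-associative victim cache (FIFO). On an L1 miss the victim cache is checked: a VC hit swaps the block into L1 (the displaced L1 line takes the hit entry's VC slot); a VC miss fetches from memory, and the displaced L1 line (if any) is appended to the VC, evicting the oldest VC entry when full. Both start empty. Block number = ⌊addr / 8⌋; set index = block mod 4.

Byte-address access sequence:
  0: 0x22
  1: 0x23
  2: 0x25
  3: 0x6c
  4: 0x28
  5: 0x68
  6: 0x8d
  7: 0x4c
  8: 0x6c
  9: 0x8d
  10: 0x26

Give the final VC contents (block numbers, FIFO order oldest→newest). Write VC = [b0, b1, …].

0: 0x22 (blk 4, set 0) → MISS  vc=[]
1: 0x23 (blk 4, set 0) → L1-HIT  vc=[]
2: 0x25 (blk 4, set 0) → L1-HIT  vc=[]
3: 0x6c (blk 13, set 1) → MISS  vc=[]
4: 0x28 (blk 5, set 1) → MISS  vc=[13]
5: 0x68 (blk 13, set 1) → VC-HIT  vc=[5]
6: 0x8d (blk 17, set 1) → MISS  vc=[5, 13]
7: 0x4c (blk 9, set 1) → MISS  vc=[5, 13, 17]
8: 0x6c (blk 13, set 1) → VC-HIT  vc=[5, 9, 17]
9: 0x8d (blk 17, set 1) → VC-HIT  vc=[5, 9, 13]
10: 0x26 (blk 4, set 0) → L1-HIT  vc=[5, 9, 13]

VC = [5, 9, 13]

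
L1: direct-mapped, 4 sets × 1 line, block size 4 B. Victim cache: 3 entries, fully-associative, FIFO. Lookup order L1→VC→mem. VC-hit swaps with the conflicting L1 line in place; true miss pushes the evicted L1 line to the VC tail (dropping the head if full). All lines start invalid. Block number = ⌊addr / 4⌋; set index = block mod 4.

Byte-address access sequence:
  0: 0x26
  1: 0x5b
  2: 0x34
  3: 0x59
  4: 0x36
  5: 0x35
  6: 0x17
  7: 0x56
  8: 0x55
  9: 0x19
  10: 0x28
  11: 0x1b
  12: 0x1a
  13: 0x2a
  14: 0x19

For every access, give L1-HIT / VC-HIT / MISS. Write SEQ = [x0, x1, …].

SEQ = [MISS, MISS, MISS, L1-HIT, L1-HIT, L1-HIT, MISS, MISS, L1-HIT, MISS, MISS, VC-HIT, L1-HIT, VC-HIT, VC-HIT]

  [0] addr=0x26 blk=9 s=1: MISS | VC []
  [1] addr=0x5b blk=22 s=2: MISS | VC []
  [2] addr=0x34 blk=13 s=1: MISS | VC [9]
  [3] addr=0x59 blk=22 s=2: L1-HIT | VC [9]
  [4] addr=0x36 blk=13 s=1: L1-HIT | VC [9]
  [5] addr=0x35 blk=13 s=1: L1-HIT | VC [9]
  [6] addr=0x17 blk=5 s=1: MISS | VC [9, 13]
  [7] addr=0x56 blk=21 s=1: MISS | VC [9, 13, 5]
  [8] addr=0x55 blk=21 s=1: L1-HIT | VC [9, 13, 5]
  [9] addr=0x19 blk=6 s=2: MISS | VC [13, 5, 22]
  [10] addr=0x28 blk=10 s=2: MISS | VC [5, 22, 6]
  [11] addr=0x1b blk=6 s=2: VC-HIT | VC [5, 22, 10]
  [12] addr=0x1a blk=6 s=2: L1-HIT | VC [5, 22, 10]
  [13] addr=0x2a blk=10 s=2: VC-HIT | VC [5, 22, 6]
  [14] addr=0x19 blk=6 s=2: VC-HIT | VC [5, 22, 10]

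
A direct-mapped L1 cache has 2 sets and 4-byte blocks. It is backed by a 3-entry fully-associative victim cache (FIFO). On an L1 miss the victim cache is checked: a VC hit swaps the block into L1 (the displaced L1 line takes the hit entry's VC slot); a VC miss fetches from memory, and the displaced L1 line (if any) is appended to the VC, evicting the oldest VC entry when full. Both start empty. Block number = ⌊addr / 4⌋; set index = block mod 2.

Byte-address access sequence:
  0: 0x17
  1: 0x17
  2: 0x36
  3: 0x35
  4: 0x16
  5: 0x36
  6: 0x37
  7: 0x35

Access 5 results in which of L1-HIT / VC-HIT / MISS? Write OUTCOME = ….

  [0] addr=0x17 blk=5 s=1: MISS | VC []
  [1] addr=0x17 blk=5 s=1: L1-HIT | VC []
  [2] addr=0x36 blk=13 s=1: MISS | VC [5]
  [3] addr=0x35 blk=13 s=1: L1-HIT | VC [5]
  [4] addr=0x16 blk=5 s=1: VC-HIT | VC [13]
  [5] addr=0x36 blk=13 s=1: VC-HIT | VC [5]
  [6] addr=0x37 blk=13 s=1: L1-HIT | VC [5]
  [7] addr=0x35 blk=13 s=1: L1-HIT | VC [5]

OUTCOME = VC-HIT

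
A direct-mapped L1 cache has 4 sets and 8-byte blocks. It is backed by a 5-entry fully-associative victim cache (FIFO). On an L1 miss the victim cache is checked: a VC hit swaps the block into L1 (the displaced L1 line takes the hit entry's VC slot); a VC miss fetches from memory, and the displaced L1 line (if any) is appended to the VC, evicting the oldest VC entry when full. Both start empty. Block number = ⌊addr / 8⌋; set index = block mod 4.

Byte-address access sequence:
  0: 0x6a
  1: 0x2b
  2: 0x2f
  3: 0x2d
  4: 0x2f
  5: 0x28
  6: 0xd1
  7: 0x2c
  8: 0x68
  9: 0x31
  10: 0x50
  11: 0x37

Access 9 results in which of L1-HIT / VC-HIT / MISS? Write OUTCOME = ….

0: 0x6a (blk 13, set 1) → MISS  vc=[]
1: 0x2b (blk 5, set 1) → MISS  vc=[13]
2: 0x2f (blk 5, set 1) → L1-HIT  vc=[13]
3: 0x2d (blk 5, set 1) → L1-HIT  vc=[13]
4: 0x2f (blk 5, set 1) → L1-HIT  vc=[13]
5: 0x28 (blk 5, set 1) → L1-HIT  vc=[13]
6: 0xd1 (blk 26, set 2) → MISS  vc=[13]
7: 0x2c (blk 5, set 1) → L1-HIT  vc=[13]
8: 0x68 (blk 13, set 1) → VC-HIT  vc=[5]
9: 0x31 (blk 6, set 2) → MISS  vc=[5, 26]
10: 0x50 (blk 10, set 2) → MISS  vc=[5, 26, 6]
11: 0x37 (blk 6, set 2) → VC-HIT  vc=[5, 26, 10]

OUTCOME = MISS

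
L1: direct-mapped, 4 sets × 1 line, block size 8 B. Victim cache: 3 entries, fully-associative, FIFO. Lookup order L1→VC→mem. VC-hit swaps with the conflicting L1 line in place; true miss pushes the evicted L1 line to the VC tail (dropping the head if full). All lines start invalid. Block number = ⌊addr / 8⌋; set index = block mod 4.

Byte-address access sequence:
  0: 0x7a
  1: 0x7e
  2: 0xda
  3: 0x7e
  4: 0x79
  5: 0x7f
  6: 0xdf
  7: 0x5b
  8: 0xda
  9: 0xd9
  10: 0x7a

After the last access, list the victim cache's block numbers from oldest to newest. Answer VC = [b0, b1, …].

VC = [27, 11]

  [0] addr=0x7a blk=15 s=3: MISS | VC []
  [1] addr=0x7e blk=15 s=3: L1-HIT | VC []
  [2] addr=0xda blk=27 s=3: MISS | VC [15]
  [3] addr=0x7e blk=15 s=3: VC-HIT | VC [27]
  [4] addr=0x79 blk=15 s=3: L1-HIT | VC [27]
  [5] addr=0x7f blk=15 s=3: L1-HIT | VC [27]
  [6] addr=0xdf blk=27 s=3: VC-HIT | VC [15]
  [7] addr=0x5b blk=11 s=3: MISS | VC [15, 27]
  [8] addr=0xda blk=27 s=3: VC-HIT | VC [15, 11]
  [9] addr=0xd9 blk=27 s=3: L1-HIT | VC [15, 11]
  [10] addr=0x7a blk=15 s=3: VC-HIT | VC [27, 11]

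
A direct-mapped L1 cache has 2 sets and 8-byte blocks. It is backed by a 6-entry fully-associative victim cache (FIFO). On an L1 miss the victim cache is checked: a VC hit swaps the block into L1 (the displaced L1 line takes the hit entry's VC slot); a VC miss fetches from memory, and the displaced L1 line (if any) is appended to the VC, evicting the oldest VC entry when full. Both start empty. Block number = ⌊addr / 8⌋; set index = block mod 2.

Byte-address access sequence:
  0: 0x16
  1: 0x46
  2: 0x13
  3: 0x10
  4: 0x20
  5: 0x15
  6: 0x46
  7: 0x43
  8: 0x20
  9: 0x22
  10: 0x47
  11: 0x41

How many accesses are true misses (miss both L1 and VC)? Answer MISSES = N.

MISSES = 3

0: 0x16 (blk 2, set 0) → MISS  vc=[]
1: 0x46 (blk 8, set 0) → MISS  vc=[2]
2: 0x13 (blk 2, set 0) → VC-HIT  vc=[8]
3: 0x10 (blk 2, set 0) → L1-HIT  vc=[8]
4: 0x20 (blk 4, set 0) → MISS  vc=[8, 2]
5: 0x15 (blk 2, set 0) → VC-HIT  vc=[8, 4]
6: 0x46 (blk 8, set 0) → VC-HIT  vc=[2, 4]
7: 0x43 (blk 8, set 0) → L1-HIT  vc=[2, 4]
8: 0x20 (blk 4, set 0) → VC-HIT  vc=[2, 8]
9: 0x22 (blk 4, set 0) → L1-HIT  vc=[2, 8]
10: 0x47 (blk 8, set 0) → VC-HIT  vc=[2, 4]
11: 0x41 (blk 8, set 0) → L1-HIT  vc=[2, 4]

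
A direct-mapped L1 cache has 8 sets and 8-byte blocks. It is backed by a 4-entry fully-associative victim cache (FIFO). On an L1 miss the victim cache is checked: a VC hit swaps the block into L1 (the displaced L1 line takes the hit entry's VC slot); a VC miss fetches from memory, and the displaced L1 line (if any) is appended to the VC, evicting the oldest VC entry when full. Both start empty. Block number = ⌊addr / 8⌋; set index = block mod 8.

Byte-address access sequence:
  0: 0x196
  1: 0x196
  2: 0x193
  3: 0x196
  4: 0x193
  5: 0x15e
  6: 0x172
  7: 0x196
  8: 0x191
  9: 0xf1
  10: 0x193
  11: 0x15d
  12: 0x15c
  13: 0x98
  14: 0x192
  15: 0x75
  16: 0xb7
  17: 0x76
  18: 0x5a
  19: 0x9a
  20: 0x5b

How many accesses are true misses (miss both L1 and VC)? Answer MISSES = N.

  [0] addr=0x196 blk=50 s=2: MISS | VC []
  [1] addr=0x196 blk=50 s=2: L1-HIT | VC []
  [2] addr=0x193 blk=50 s=2: L1-HIT | VC []
  [3] addr=0x196 blk=50 s=2: L1-HIT | VC []
  [4] addr=0x193 blk=50 s=2: L1-HIT | VC []
  [5] addr=0x15e blk=43 s=3: MISS | VC []
  [6] addr=0x172 blk=46 s=6: MISS | VC []
  [7] addr=0x196 blk=50 s=2: L1-HIT | VC []
  [8] addr=0x191 blk=50 s=2: L1-HIT | VC []
  [9] addr=0xf1 blk=30 s=6: MISS | VC [46]
  [10] addr=0x193 blk=50 s=2: L1-HIT | VC [46]
  [11] addr=0x15d blk=43 s=3: L1-HIT | VC [46]
  [12] addr=0x15c blk=43 s=3: L1-HIT | VC [46]
  [13] addr=0x98 blk=19 s=3: MISS | VC [46, 43]
  [14] addr=0x192 blk=50 s=2: L1-HIT | VC [46, 43]
  [15] addr=0x75 blk=14 s=6: MISS | VC [46, 43, 30]
  [16] addr=0xb7 blk=22 s=6: MISS | VC [46, 43, 30, 14]
  [17] addr=0x76 blk=14 s=6: VC-HIT | VC [46, 43, 30, 22]
  [18] addr=0x5a blk=11 s=3: MISS | VC [43, 30, 22, 19]
  [19] addr=0x9a blk=19 s=3: VC-HIT | VC [43, 30, 22, 11]
  [20] addr=0x5b blk=11 s=3: VC-HIT | VC [43, 30, 22, 19]

MISSES = 8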